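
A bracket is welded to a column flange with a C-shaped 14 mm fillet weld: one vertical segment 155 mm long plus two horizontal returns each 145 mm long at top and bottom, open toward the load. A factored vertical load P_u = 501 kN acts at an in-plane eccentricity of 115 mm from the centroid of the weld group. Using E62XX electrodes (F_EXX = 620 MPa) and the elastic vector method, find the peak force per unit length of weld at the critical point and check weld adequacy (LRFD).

f_max ≈ 3280 N/mm; NOT adequate

Total weld length L_w = 445 mm. Treat welds as unit-width lines.
Centroid: x̄ = 2×145×72.5 / 445 = 47.25 mm from the vertical weld.
Polar moment about centroid: J = I_x + I_y = [155³/12 + 2×145×77.5²] + [155×47.25² + 2(145³/12 + 145×25.25²)] = 3091000 mm³.
Direct shear f_v = P/L_w = 501×10³ / 445 = 1126 N/mm (vertical).
Torsion M = P·e = 501×10³ × 115 = 57615000 N·mm.
Critical point at (x, y) = (97.75, 77.5) from centroid. f_tx = M·y/J = 1444 N/mm; f_ty = M·x/J = 1822 N/mm.
Resultant f_max = √[f_tx² + (f_v + f_ty)²] = √[1444² + (1126 + 1822)²] = 3283 N/mm.
Capacity per unit length: φr_n = 0.75 × 0.6 × 620 × (0.707 × 14) = 2762 N/mm.
3283 > 2762 → NOT adequate.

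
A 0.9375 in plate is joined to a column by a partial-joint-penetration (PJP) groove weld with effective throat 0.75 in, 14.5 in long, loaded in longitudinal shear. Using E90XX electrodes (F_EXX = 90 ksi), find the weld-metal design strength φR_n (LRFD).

Effective throat (given) t_e = 0.75 in.
A_we = 0.75 × 14.5 = 10.88 in².
F_nw = 0.6 F_EXX = 54 ksi.
φR_n = 0.75 × 54 × 10.88 = 440.4 kip.

φR_n ≈ 440 kip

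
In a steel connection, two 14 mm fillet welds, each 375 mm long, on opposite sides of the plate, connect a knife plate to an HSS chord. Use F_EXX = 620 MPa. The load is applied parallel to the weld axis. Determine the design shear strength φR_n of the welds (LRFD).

Effective throat t_e = 0.707 × 14 = 9.898 mm.
Total length L = 750 mm; A_we = 9.898 × 750 = 7424 mm².
F_nw = 0.6 F_EXX = 0.6 × 620 = 372 MPa.
φR_n = 0.75 × 372 × 7424 × 10⁻³ = 2071 kN.

φR_n ≈ 2070 kN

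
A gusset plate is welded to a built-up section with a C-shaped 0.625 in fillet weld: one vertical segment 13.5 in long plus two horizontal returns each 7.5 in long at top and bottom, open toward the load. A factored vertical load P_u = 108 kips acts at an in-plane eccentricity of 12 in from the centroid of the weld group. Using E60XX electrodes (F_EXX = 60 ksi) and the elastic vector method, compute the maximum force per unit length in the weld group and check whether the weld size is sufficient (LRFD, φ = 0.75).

Total weld length L_w = 28.5 in. Treat welds as unit-width lines.
Centroid: x̄ = 2×7.5×3.75 / 28.5 = 1.974 in from the vertical weld.
Polar moment about centroid: J = I_x + I_y = [13.5³/12 + 2×7.5×6.75²] + [13.5×1.974² + 2(7.5³/12 + 7.5×1.776²)] = 1059 in³.
Direct shear f_v = P/L_w = 108 / 28.5 = 3.789 kip/in (vertical).
Torsion M = P·e = 108 × 12 = 1296 kip·in.
Critical point at (x, y) = (5.526, 6.75) from centroid. f_tx = M·y/J = 8.263 kip/in; f_ty = M·x/J = 6.765 kip/in.
Resultant f_max = √[f_tx² + (f_v + f_ty)²] = √[8.263² + (3.789 + 6.765)²] = 13.4 kip/in.
Capacity per unit length: φr_n = 0.75 × 0.6 × 60 × (0.707 × 0.625) = 11.93 kip/in.
13.4 > 11.93 → NOT adequate.

f_max ≈ 13.4 kip/in; NOT adequate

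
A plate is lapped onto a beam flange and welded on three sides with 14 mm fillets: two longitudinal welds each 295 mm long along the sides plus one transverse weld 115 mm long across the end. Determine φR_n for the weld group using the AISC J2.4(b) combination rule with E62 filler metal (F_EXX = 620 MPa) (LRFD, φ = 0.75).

φR_n ≈ 1950 kN

t_e = 0.707 × 14 = 9.898 mm.
R_nwl = 0.6 × 620 × 9.898 × 590 × 10⁻³ = 2172 kN (longitudinal, 2 welds).
R_nwt = 0.6 × 620 × 9.898 × 115 × 10⁻³ = 423.4 kN (transverse, base value).
(i) R_nwl + R_nwt = 2596 kN; (ii) 0.85 R_nwl + 1.5 R_nwt = 2482 kN.
R_n = max = 2596 kN [governs: (i)]; φR_n = 1947 kN.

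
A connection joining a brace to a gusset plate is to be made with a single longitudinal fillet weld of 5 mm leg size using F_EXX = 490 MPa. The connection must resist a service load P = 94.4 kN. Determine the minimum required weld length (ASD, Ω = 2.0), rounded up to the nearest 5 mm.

L = 185 mm

Throat t_e = 0.707 × 5 = 3.535 mm.
r_n/Ω = (0.6 × 490 × 3.535) / 2.0 = 519.6 N/mm = 0.5196 kN/mm.
L_req = P / (r_n/Ω) = 94.4 / 0.5196 = 181.7 mm total.
Round up → use L = 185 mm.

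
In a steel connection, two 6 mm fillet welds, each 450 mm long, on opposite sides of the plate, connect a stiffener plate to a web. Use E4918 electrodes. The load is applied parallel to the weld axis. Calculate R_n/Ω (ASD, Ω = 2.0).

E49XX → F_EXX = 490 MPa.
Effective throat t_e = 0.707 × 6 = 4.242 mm.
Total length L = 900 mm; A_we = 4.242 × 900 = 3818 mm².
F_nw = 0.6 F_EXX = 0.6 × 490 = 294 MPa.
R_n = 294 × 3818 × 10⁻³ = 1122 kN; R_n/Ω = 1122/2.0 = 561.2 kN.

R_n/Ω ≈ 561 kN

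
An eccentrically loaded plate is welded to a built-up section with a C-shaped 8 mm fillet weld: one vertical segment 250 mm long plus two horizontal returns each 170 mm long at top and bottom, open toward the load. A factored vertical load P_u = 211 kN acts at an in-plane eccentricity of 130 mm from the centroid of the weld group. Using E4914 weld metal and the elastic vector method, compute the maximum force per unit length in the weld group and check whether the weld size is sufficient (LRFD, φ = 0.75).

E49XX → F_EXX = 490 MPa.
Total weld length L_w = 590 mm. Treat welds as unit-width lines.
Centroid: x̄ = 2×170×85 / 590 = 48.98 mm from the vertical weld.
Polar moment about centroid: J = I_x + I_y = [250³/12 + 2×170×125²] + [250×48.98² + 2(170³/12 + 170×36.02²)] = 8474000 mm³.
Direct shear f_v = P/L_w = 211×10³ / 590 = 357.6 N/mm (vertical).
Torsion M = P·e = 211×10³ × 130 = 27430000 N·mm.
Critical point at (x, y) = (121, 125) from centroid. f_tx = M·y/J = 404.6 N/mm; f_ty = M·x/J = 391.7 N/mm.
Resultant f_max = √[f_tx² + (f_v + f_ty)²] = √[404.6² + (357.6 + 391.7)²] = 851.6 N/mm.
Capacity per unit length: φr_n = 0.75 × 0.6 × 490 × (0.707 × 8) = 1247 N/mm.
851.6 ≤ 1247 → adequate.

f_max ≈ 852 N/mm; adequate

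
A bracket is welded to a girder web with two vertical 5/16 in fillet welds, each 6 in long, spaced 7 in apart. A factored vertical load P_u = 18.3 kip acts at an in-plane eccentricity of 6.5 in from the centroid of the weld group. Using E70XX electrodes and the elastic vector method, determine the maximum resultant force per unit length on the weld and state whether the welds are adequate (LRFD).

f_max ≈ 4.27 kip/in; adequate

E70XX → F_EXX = 70 ksi.
Total weld length L_w = 12 in. Treat welds as unit-width lines.
Polar moment about centroid: J = 2[d³/12 + d(b/2)²] = 2[6³/12 + 6×3.5²] = 183 in³.
Direct shear f_v = P/L_w = 18.3 / 12 = 1.525 kip/in (vertical).
Torsion M = P·e = 18.3 × 6.5 = 118.95 kip·in.
Critical point at (x, y) = (3.5, 3) from centroid. f_tx = M·y/J = 1.95 kip/in; f_ty = M·x/J = 2.275 kip/in.
Resultant f_max = √[f_tx² + (f_v + f_ty)²] = √[1.95² + (1.525 + 2.275)²] = 4.271 kip/in.
Capacity per unit length: φr_n = 0.75 × 0.6 × 70 × (0.707 × 0.3125) = 6.96 kip/in.
4.271 ≤ 6.96 → adequate.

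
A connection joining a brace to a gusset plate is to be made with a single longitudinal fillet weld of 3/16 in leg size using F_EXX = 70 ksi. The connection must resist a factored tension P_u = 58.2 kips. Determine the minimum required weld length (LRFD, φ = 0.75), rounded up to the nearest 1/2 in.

L = 14 in

Throat t_e = 0.707 × 0.1875 = 0.1326 in.
φr_n = 0.75 × 0.6 × 70 × 0.1326 = 4.176 kips/in.
L_req = P_u / φr_n = 58.2 / 4.176 = 13.94 in total.
Round up → use L = 14 in.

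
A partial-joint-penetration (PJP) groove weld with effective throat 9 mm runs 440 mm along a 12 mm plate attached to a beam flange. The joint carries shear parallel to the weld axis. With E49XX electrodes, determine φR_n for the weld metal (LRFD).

φR_n ≈ 873 kN

E49XX → F_EXX = 490 MPa.
Effective throat (given) t_e = 9 mm.
A_we = 9 × 440 = 3960 mm².
F_nw = 0.6 F_EXX = 294 MPa.
φR_n = 0.75 × 294 × 3960 × 10⁻³ = 873.2 kN.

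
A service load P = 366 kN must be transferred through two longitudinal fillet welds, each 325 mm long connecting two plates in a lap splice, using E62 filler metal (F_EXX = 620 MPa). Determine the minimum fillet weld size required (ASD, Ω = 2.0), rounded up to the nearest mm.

Total weld length L = 650 mm.
Required throat t_e = P × Ω / (0.6 F_EXX × L) = 366 × 2.0 / (0.6 × 620 × 650 × 10⁻³) = 3.027 mm.
Required leg w = t_e / 0.707 = 4.282 mm → use 5 mm.

w = 5 mm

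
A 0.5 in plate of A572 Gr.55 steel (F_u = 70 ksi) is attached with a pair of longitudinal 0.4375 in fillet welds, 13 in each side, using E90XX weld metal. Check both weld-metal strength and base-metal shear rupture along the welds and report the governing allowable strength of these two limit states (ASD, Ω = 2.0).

E90XX → F_EXX = 90 ksi.
t_e = 0.707 × 0.4375 = 0.3093 in; L = 26 in.
Weld metal: R_n/Ω = (1/2.0) × 0.6 × 90 × 0.3093 × 26 = 217.1 kip.
Base metal (shear rupture): R_n/Ω = (1/2.0) × 0.6 × 70 × 0.5 × 26 = 273 kip.
Governing: weld metal.

R_n/Ω ≈ 217 kip (weld metal governs)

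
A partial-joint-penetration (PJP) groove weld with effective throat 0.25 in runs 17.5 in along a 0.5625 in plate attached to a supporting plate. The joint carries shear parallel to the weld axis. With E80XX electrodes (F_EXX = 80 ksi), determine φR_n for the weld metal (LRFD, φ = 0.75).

Effective throat (given) t_e = 0.25 in.
A_we = 0.25 × 17.5 = 4.375 in².
F_nw = 0.6 F_EXX = 48 ksi.
φR_n = 0.75 × 48 × 4.375 = 157.5 kips.

φR_n ≈ 158 kips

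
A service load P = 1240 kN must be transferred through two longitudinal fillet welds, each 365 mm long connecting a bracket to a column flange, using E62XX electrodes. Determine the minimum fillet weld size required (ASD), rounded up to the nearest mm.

w = 13 mm

E62XX → F_EXX = 620 MPa.
Total weld length L = 730 mm.
Required throat t_e = P × Ω / (0.6 F_EXX × L) = 1240 × 2.0 / (0.6 × 620 × 730 × 10⁻³) = 9.132 mm.
Required leg w = t_e / 0.707 = 12.92 mm → use 13 mm.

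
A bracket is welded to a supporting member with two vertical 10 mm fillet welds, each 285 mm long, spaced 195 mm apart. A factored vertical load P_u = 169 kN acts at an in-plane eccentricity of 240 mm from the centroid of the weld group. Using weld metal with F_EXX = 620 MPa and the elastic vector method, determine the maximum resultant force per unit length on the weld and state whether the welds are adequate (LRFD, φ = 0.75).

f_max ≈ 954 N/mm; adequate

Total weld length L_w = 570 mm. Treat welds as unit-width lines.
Polar moment about centroid: J = 2[d³/12 + d(b/2)²] = 2[285³/12 + 285×97.5²] = 9277000 mm³.
Direct shear f_v = P/L_w = 169×10³ / 570 = 296.5 N/mm (vertical).
Torsion M = P·e = 169×10³ × 240 = 40560000 N·mm.
Critical point at (x, y) = (97.5, 142.5) from centroid. f_tx = M·y/J = 623 N/mm; f_ty = M·x/J = 426.3 N/mm.
Resultant f_max = √[f_tx² + (f_v + f_ty)²] = √[623² + (296.5 + 426.3)²] = 954.3 N/mm.
Capacity per unit length: φr_n = 0.75 × 0.6 × 620 × (0.707 × 10) = 1973 N/mm.
954.3 ≤ 1973 → adequate.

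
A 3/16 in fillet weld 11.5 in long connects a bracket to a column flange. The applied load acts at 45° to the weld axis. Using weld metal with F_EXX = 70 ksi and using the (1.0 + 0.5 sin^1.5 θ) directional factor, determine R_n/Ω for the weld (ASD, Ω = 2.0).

R_n/Ω ≈ 41.5 kips

t_e = 0.707 × 0.1875 = 0.1326 in; A_we = 0.1326 × 11.5 = 1.524 in².
Directional factor: 1.0 + 0.5 sin^1.5(45°) = 1.297.
F_nw = 0.6 × 70 × 1.297 = 54.49 ksi.
R_n/Ω = (54.49 × 1.524) / 2.0 = 41.53 kips.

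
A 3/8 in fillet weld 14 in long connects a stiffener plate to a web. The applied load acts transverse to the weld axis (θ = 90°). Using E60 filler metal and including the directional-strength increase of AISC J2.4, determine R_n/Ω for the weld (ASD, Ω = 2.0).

R_n/Ω ≈ 100 kips

E60XX → F_EXX = 60 ksi.
t_e = 0.707 × 0.375 = 0.2651 in; A_we = 0.2651 × 14 = 3.712 in².
Directional factor: 1.0 + 0.5 sin^1.5(90°) = 1.5.
F_nw = 0.6 × 60 × 1.5 = 54 ksi.
R_n/Ω = (54 × 3.712) / 2.0 = 100.2 kips.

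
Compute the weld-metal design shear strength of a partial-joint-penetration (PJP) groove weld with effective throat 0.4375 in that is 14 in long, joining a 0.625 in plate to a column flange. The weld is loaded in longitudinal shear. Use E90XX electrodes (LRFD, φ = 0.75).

φR_n ≈ 248 kips

E90XX → F_EXX = 90 ksi.
Effective throat (given) t_e = 0.4375 in.
A_we = 0.4375 × 14 = 6.125 in².
F_nw = 0.6 F_EXX = 54 ksi.
φR_n = 0.75 × 54 × 6.125 = 248.1 kips.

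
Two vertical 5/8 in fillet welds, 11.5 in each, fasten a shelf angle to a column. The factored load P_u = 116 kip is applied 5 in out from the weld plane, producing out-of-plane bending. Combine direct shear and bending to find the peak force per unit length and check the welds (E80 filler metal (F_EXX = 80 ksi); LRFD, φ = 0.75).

f_max ≈ 14.1 kip/in; adequate

L_w = 2 × 11.5 = 23 in; section modulus (unit throat) S = 2 × L²/6 = 44.08 in².
Direct shear f_v = P/L_w = 116/23 = 5.043 kip/in.
Moment M = P × e = 116 × 5 = 580 kip·in; bending f_b = M/S = 13.16 kip/in.
f_max = √(f_v² + f_b²) = √(5.043² + 13.16²) = 14.09 kip/in.
φr_n = 0.75 × 0.6 × 80 × (0.707 × 0.625) = 15.91 kip/in → adequate.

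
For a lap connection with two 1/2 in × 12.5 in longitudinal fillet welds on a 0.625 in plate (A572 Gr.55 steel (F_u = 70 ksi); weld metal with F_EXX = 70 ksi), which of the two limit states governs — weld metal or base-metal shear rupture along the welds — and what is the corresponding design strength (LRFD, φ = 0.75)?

φR_n ≈ 278 kips (weld metal governs)

t_e = 0.707 × 0.5 = 0.3535 in; L = 25 in.
Weld metal: φR_n = 0.75 × 0.6 × 70 × 0.3535 × 25 = 278.4 kips.
Base metal (shear rupture): φR_n = 0.75 × 0.6 × 70 × 0.625 × 25 = 492.2 kips.
Governing: weld metal.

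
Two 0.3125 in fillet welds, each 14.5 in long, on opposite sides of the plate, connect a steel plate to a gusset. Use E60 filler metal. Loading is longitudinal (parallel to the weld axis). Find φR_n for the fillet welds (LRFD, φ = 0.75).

φR_n ≈ 173 kip

E60XX → F_EXX = 60 ksi.
Effective throat t_e = 0.707 × 0.3125 = 0.2209 in.
Total length L = 29 in; A_we = 0.2209 × 29 = 6.407 in².
F_nw = 0.6 F_EXX = 0.6 × 60 = 36 ksi.
φR_n = 0.75 × 36 × 6.407 = 173 kip.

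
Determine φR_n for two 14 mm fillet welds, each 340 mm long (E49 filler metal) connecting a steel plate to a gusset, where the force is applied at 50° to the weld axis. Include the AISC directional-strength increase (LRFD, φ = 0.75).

E49XX → F_EXX = 490 MPa.
t_e = 0.707 × 14 = 9.898 mm; A_we = 9.898 × 680 = 6731 mm².
Directional factor: 1.0 + 0.5 sin^1.5(50°) = 1.335.
F_nw = 0.6 × 490 × 1.335 = 392.6 MPa.
φR_n = 0.75 × 392.6 × 6731 × 10⁻³ = 1982 kN.

φR_n ≈ 1980 kN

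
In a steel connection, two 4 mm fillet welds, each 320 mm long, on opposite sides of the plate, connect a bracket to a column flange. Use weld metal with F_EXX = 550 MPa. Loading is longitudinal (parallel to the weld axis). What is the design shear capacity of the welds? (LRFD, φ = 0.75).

φR_n ≈ 448 kN

Effective throat t_e = 0.707 × 4 = 2.828 mm.
Total length L = 640 mm; A_we = 2.828 × 640 = 1810 mm².
F_nw = 0.6 F_EXX = 0.6 × 550 = 330 MPa.
φR_n = 0.75 × 330 × 1810 × 10⁻³ = 448 kN.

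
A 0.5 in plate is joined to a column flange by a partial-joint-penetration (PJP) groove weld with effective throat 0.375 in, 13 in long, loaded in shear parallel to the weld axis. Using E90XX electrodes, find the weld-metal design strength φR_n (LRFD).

E90XX → F_EXX = 90 ksi.
Effective throat (given) t_e = 0.375 in.
A_we = 0.375 × 13 = 4.875 in².
F_nw = 0.6 F_EXX = 54 ksi.
φR_n = 0.75 × 54 × 4.875 = 197.4 kip.

φR_n ≈ 197 kip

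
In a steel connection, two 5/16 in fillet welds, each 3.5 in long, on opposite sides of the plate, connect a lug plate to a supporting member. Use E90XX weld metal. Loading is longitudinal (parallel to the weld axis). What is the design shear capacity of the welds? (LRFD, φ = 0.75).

E90XX → F_EXX = 90 ksi.
Effective throat t_e = 0.707 × 0.3125 = 0.2209 in.
Total length L = 7 in; A_we = 0.2209 × 7 = 1.547 in².
F_nw = 0.6 F_EXX = 0.6 × 90 = 54 ksi.
φR_n = 0.75 × 54 × 1.547 = 62.64 kip.

φR_n ≈ 62.6 kip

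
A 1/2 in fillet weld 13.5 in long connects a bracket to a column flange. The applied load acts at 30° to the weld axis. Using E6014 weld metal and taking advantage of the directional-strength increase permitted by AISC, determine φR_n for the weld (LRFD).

φR_n ≈ 152 kips

E60XX → F_EXX = 60 ksi.
t_e = 0.707 × 0.5 = 0.3535 in; A_we = 0.3535 × 13.5 = 4.772 in².
Directional factor: 1.0 + 0.5 sin^1.5(30°) = 1.177.
F_nw = 0.6 × 60 × 1.177 = 42.36 ksi.
φR_n = 0.75 × 42.36 × 4.772 = 151.6 kips.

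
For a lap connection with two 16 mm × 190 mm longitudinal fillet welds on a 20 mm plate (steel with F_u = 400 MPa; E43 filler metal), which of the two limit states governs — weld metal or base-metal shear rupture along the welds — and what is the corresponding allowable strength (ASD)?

E43XX → F_EXX = 430 MPa.
t_e = 0.707 × 16 = 11.31 mm; L = 380 mm.
Weld metal: R_n/Ω = (1/2.0) × 0.6 × 430 × 11.31 × 380 × 10⁻³ = 554.5 kN.
Base metal (shear rupture): R_n/Ω = (1/2.0) × 0.6 × 400 × 20 × 380 × 10⁻³ = 912 kN.
Governing: weld metal.

R_n/Ω ≈ 555 kN (weld metal governs)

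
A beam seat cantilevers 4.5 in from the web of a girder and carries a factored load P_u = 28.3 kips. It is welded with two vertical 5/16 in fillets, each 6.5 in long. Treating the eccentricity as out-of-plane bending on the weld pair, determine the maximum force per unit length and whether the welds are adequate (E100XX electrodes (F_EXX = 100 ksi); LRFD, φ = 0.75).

f_max ≈ 9.3 kip/in; adequate

L_w = 2 × 6.5 = 13 in; section modulus (unit throat) S = 2 × L²/6 = 14.08 in².
Direct shear f_v = P/L_w = 28.3/13 = 2.177 kip/in.
Moment M = P × e = 28.3 × 4.5 = 127.35 kip·in; bending f_b = M/S = 9.043 kip/in.
f_max = √(f_v² + f_b²) = √(2.177² + 9.043²) = 9.301 kip/in.
φr_n = 0.75 × 0.6 × 100 × (0.707 × 0.3125) = 9.942 kip/in → adequate.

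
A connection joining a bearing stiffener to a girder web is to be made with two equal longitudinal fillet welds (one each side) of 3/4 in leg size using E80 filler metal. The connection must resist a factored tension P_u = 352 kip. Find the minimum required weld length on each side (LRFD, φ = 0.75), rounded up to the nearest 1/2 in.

L = 9.5 in on each side

E80XX → F_EXX = 80 ksi.
Throat t_e = 0.707 × 0.75 = 0.5302 in.
φr_n = 0.75 × 0.6 × 80 × 0.5302 = 19.09 kip/in.
L_req = P_u / φr_n = 352 / 19.09 = 18.44 in total.
Per side: 18.44 / 2 = 9.22 in.
Round up → use L = 9.5 in on each side.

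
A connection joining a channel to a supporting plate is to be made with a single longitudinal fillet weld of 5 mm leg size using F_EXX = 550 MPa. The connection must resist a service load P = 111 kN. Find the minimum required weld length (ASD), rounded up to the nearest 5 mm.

Throat t_e = 0.707 × 5 = 3.535 mm.
r_n/Ω = (0.6 × 550 × 3.535) / 2.0 = 583.3 N/mm = 0.5833 kN/mm.
L_req = P / (r_n/Ω) = 111 / 0.5833 = 190.3 mm total.
Round up → use L = 195 mm.

L = 195 mm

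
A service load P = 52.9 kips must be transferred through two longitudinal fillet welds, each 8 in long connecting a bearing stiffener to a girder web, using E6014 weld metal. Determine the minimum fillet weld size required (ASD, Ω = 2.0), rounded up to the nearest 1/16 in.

E60XX → F_EXX = 60 ksi.
Total weld length L = 16 in.
Required throat t_e = P × Ω / (0.6 F_EXX × L) = 52.9 × 2.0 / (0.6 × 60 × 16) = 0.1837 in.
Required leg w = t_e / 0.707 = 0.2598 in → use 5/16 in.

w = 5/16 in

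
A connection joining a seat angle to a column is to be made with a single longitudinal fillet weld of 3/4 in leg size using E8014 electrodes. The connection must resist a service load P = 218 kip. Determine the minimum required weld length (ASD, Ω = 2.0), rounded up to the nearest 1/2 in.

L = 17.5 in

E80XX → F_EXX = 80 ksi.
Throat t_e = 0.707 × 0.75 = 0.5302 in.
r_n/Ω = (0.6 × 80 × 0.5302) / 2.0 = 12.73 kip/in.
L_req = P / (r_n/Ω) = 218 / 12.73 = 17.13 in total.
Round up → use L = 17.5 in.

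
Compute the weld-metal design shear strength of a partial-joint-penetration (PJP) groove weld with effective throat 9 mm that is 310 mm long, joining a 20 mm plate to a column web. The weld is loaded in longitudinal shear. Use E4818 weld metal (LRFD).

φR_n ≈ 603 kN

E48XX → F_EXX = 480 MPa.
Effective throat (given) t_e = 9 mm.
A_we = 9 × 310 = 2790 mm².
F_nw = 0.6 F_EXX = 288 MPa.
φR_n = 0.75 × 288 × 2790 × 10⁻³ = 602.6 kN.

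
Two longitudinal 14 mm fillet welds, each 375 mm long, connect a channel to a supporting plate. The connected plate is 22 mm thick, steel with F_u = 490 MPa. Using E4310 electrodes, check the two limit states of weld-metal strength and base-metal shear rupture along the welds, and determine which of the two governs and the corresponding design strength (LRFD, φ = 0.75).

E43XX → F_EXX = 430 MPa.
t_e = 0.707 × 14 = 9.898 mm; L = 750 mm.
Weld metal: φR_n = 0.75 × 0.6 × 430 × 9.898 × 750 × 10⁻³ = 1436 kN.
Base metal (shear rupture): φR_n = 0.75 × 0.6 × 490 × 22 × 750 × 10⁻³ = 3638 kN.
Governing: weld metal.

φR_n ≈ 1440 kN (weld metal governs)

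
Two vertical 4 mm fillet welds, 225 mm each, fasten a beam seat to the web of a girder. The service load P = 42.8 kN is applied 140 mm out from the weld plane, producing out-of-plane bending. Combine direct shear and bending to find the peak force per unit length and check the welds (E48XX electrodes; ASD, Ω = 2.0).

f_max ≈ 368 N/mm; adequate

E48XX → F_EXX = 480 MPa.
L_w = 2 × 225 = 450 mm; section modulus (unit throat) S = 2 × L²/6 = 16880 mm².
Direct shear f_v = P/L_w = 42.8×10³/450 = 95.11 N/mm.
Moment M = P × e = 42.8×10³ × 140 = 5992000 N·mm; bending f_b = M/S = 355.1 N/mm.
f_max = √(f_v² + f_b²) = √(95.11² + 355.1²) = 367.6 N/mm.
r_n/Ω = (1/2.0) × 0.6 × 480 × (0.707 × 4) = 407.2 N/mm → adequate.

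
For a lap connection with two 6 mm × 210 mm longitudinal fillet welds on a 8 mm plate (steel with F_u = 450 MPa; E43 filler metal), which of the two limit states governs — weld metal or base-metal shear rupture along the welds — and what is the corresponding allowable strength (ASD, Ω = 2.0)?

E43XX → F_EXX = 430 MPa.
t_e = 0.707 × 6 = 4.242 mm; L = 420 mm.
Weld metal: R_n/Ω = (1/2.0) × 0.6 × 430 × 4.242 × 420 × 10⁻³ = 229.8 kN.
Base metal (shear rupture): R_n/Ω = (1/2.0) × 0.6 × 450 × 8 × 420 × 10⁻³ = 453.6 kN.
Governing: weld metal.

R_n/Ω ≈ 230 kN (weld metal governs)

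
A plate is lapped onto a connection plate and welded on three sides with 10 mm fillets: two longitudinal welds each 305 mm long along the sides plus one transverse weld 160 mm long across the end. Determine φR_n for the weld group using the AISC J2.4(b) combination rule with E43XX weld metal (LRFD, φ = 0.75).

φR_n ≈ 1050 kN

E43XX → F_EXX = 430 MPa.
t_e = 0.707 × 10 = 7.07 mm.
R_nwl = 0.6 × 430 × 7.07 × 610 × 10⁻³ = 1113 kN (longitudinal, 2 welds).
R_nwt = 0.6 × 430 × 7.07 × 160 × 10⁻³ = 291.8 kN (transverse, base value).
(i) R_nwl + R_nwt = 1405 kN; (ii) 0.85 R_nwl + 1.5 R_nwt = 1384 kN.
R_n = max = 1405 kN [governs: (i)]; φR_n = 1053 kN.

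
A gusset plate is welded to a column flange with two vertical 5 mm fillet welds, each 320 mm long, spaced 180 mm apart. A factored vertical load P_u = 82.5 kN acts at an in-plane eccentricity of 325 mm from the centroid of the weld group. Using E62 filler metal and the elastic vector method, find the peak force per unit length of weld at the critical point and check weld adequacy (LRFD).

E62XX → F_EXX = 620 MPa.
Total weld length L_w = 640 mm. Treat welds as unit-width lines.
Polar moment about centroid: J = 2[d³/12 + d(b/2)²] = 2[320³/12 + 320×90²] = 10650000 mm³.
Direct shear f_v = P/L_w = 82.5×10³ / 640 = 128.9 N/mm (vertical).
Torsion M = P·e = 82.5×10³ × 325 = 26812000 N·mm.
Critical point at (x, y) = (90, 160) from centroid. f_tx = M·y/J = 403 N/mm; f_ty = M·x/J = 226.7 N/mm.
Resultant f_max = √[f_tx² + (f_v + f_ty)²] = √[403² + (128.9 + 226.7)²] = 537.4 N/mm.
Capacity per unit length: φr_n = 0.75 × 0.6 × 620 × (0.707 × 5) = 986.3 N/mm.
537.4 ≤ 986.3 → adequate.

f_max ≈ 537 N/mm; adequate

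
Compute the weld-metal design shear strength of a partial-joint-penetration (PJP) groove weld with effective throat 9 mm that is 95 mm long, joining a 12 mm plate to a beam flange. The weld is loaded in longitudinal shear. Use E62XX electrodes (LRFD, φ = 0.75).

E62XX → F_EXX = 620 MPa.
Effective throat (given) t_e = 9 mm.
A_we = 9 × 95 = 855 mm².
F_nw = 0.6 F_EXX = 372 MPa.
φR_n = 0.75 × 372 × 855 × 10⁻³ = 238.5 kN.

φR_n ≈ 239 kN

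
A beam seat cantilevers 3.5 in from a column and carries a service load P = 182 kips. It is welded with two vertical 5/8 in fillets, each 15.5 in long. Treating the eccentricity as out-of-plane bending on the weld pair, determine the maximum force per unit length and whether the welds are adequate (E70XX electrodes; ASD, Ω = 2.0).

E70XX → F_EXX = 70 ksi.
L_w = 2 × 15.5 = 31 in; section modulus (unit throat) S = 2 × L²/6 = 80.08 in².
Direct shear f_v = P/L_w = 182/31 = 5.871 kip/in.
Moment M = P × e = 182 × 3.5 = 637 kip·in; bending f_b = M/S = 7.954 kip/in.
f_max = √(f_v² + f_b²) = √(5.871² + 7.954²) = 9.886 kip/in.
r_n/Ω = (1/2.0) × 0.6 × 70 × (0.707 × 0.625) = 9.279 kip/in → NOT adequate.

f_max ≈ 9.89 kip/in; NOT adequate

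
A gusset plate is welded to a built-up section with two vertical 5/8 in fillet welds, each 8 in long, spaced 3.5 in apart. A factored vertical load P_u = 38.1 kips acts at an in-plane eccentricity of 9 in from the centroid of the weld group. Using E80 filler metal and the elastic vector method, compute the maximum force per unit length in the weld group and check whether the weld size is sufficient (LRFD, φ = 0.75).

f_max ≈ 12.3 kip/in; adequate

E80XX → F_EXX = 80 ksi.
Total weld length L_w = 16 in. Treat welds as unit-width lines.
Polar moment about centroid: J = 2[d³/12 + d(b/2)²] = 2[8³/12 + 8×1.75²] = 134.3 in³.
Direct shear f_v = P/L_w = 38.1 / 16 = 2.381 kip/in (vertical).
Torsion M = P·e = 38.1 × 9 = 342.9 kip·in.
Critical point at (x, y) = (1.75, 4) from centroid. f_tx = M·y/J = 10.21 kip/in; f_ty = M·x/J = 4.467 kip/in.
Resultant f_max = √[f_tx² + (f_v + f_ty)²] = √[10.21² + (2.381 + 4.467)²] = 12.29 kip/in.
Capacity per unit length: φr_n = 0.75 × 0.6 × 80 × (0.707 × 0.625) = 15.91 kip/in.
12.29 ≤ 15.91 → adequate.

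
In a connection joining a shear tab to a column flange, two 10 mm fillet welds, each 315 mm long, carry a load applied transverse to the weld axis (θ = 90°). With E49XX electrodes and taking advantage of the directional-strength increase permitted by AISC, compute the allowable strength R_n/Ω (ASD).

R_n/Ω ≈ 982 kN

E49XX → F_EXX = 490 MPa.
t_e = 0.707 × 10 = 7.07 mm; A_we = 7.07 × 630 = 4454 mm².
Directional factor: 1.0 + 0.5 sin^1.5(90°) = 1.5.
F_nw = 0.6 × 490 × 1.5 = 441 MPa.
R_n/Ω = (441 × 4454) / 2.0 × 10⁻³ = 982.1 kN.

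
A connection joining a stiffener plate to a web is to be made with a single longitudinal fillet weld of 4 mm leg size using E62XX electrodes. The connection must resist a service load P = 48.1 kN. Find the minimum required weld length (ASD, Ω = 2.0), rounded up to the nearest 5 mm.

L = 95 mm

E62XX → F_EXX = 620 MPa.
Throat t_e = 0.707 × 4 = 2.828 mm.
r_n/Ω = (0.6 × 620 × 2.828) / 2.0 = 526 N/mm = 0.526 kN/mm.
L_req = P / (r_n/Ω) = 48.1 / 0.526 = 91.44 mm total.
Round up → use L = 95 mm.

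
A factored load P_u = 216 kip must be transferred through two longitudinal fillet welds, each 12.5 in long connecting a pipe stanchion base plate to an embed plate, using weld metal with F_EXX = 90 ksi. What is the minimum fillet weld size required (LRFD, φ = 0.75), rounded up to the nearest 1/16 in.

Total weld length L = 25 in.
Required throat t_e = P_u / (φ × 0.6 F_EXX × L) = 216 / (0.75 × 0.6 × 90 × 25) = 0.2133 in.
Required leg w = t_e / 0.707 = 0.3017 in → use 5/16 in.

w = 5/16 in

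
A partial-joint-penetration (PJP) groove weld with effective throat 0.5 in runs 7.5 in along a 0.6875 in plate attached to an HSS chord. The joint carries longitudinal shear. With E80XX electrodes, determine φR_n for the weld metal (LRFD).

φR_n ≈ 135 kips

E80XX → F_EXX = 80 ksi.
Effective throat (given) t_e = 0.5 in.
A_we = 0.5 × 7.5 = 3.75 in².
F_nw = 0.6 F_EXX = 48 ksi.
φR_n = 0.75 × 48 × 3.75 = 135 kips.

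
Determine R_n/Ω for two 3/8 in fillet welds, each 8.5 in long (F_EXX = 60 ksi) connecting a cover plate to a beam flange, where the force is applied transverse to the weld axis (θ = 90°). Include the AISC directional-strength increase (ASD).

R_n/Ω ≈ 122 kips

t_e = 0.707 × 0.375 = 0.2651 in; A_we = 0.2651 × 17 = 4.507 in².
Directional factor: 1.0 + 0.5 sin^1.5(90°) = 1.5.
F_nw = 0.6 × 60 × 1.5 = 54 ksi.
R_n/Ω = (54 × 4.507) / 2.0 = 121.7 kips.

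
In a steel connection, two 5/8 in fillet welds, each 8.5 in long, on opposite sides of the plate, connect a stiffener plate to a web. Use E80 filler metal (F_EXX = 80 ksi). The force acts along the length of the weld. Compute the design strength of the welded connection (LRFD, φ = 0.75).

Effective throat t_e = 0.707 × 0.625 = 0.4419 in.
Total length L = 17 in; A_we = 0.4419 × 17 = 7.512 in².
F_nw = 0.6 F_EXX = 0.6 × 80 = 48 ksi.
φR_n = 0.75 × 48 × 7.512 = 270.4 kip.

φR_n ≈ 270 kip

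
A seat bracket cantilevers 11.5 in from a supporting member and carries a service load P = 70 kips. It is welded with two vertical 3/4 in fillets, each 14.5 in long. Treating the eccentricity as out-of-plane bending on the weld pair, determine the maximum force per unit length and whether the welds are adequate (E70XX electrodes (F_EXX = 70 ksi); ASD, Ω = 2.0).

L_w = 2 × 14.5 = 29 in; section modulus (unit throat) S = 2 × L²/6 = 70.08 in².
Direct shear f_v = P/L_w = 70/29 = 2.414 kip/in.
Moment M = P × e = 70 × 11.5 = 805 kip·in; bending f_b = M/S = 11.49 kip/in.
f_max = √(f_v² + f_b²) = √(2.414² + 11.49²) = 11.74 kip/in.
r_n/Ω = (1/2.0) × 0.6 × 70 × (0.707 × 0.75) = 11.14 kip/in → NOT adequate.

f_max ≈ 11.7 kip/in; NOT adequate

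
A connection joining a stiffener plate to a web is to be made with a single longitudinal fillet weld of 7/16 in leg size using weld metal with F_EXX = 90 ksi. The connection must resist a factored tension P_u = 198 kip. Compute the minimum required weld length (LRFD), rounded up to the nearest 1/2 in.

Throat t_e = 0.707 × 0.4375 = 0.3093 in.
φr_n = 0.75 × 0.6 × 90 × 0.3093 = 12.53 kip/in.
L_req = P_u / φr_n = 198 / 12.53 = 15.81 in total.
Round up → use L = 16 in.

L = 16 in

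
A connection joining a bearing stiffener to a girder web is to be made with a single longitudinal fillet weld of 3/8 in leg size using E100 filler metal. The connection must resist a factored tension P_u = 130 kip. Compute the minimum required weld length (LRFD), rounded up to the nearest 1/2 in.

E100XX → F_EXX = 100 ksi.
Throat t_e = 0.707 × 0.375 = 0.2651 in.
φr_n = 0.75 × 0.6 × 100 × 0.2651 = 11.93 kip/in.
L_req = P_u / φr_n = 130 / 11.93 = 10.9 in total.
Round up → use L = 11 in.

L = 11 in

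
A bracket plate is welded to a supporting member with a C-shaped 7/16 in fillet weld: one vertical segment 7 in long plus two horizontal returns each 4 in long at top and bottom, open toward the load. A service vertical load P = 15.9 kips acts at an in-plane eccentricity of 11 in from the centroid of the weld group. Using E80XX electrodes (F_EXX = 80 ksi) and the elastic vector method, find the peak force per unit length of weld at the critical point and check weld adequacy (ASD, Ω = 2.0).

Total weld length L_w = 15 in. Treat welds as unit-width lines.
Centroid: x̄ = 2×4×2 / 15 = 1.067 in from the vertical weld.
Polar moment about centroid: J = I_x + I_y = [7³/12 + 2×4×3.5²] + [7×1.067² + 2(4³/12 + 4×0.9333²)] = 152.2 in³.
Direct shear f_v = P/L_w = 15.9 / 15 = 1.06 kip/in (vertical).
Torsion M = P·e = 15.9 × 11 = 174.9 kip·in.
Critical point at (x, y) = (2.933, 3.5) from centroid. f_tx = M·y/J = 4.022 kip/in; f_ty = M·x/J = 3.371 kip/in.
Resultant f_max = √[f_tx² + (f_v + f_ty)²] = √[4.022² + (1.06 + 3.371)²] = 5.985 kip/in.
Capacity per unit length: r_n/Ω = (1/2.0) × 0.6 × 80 × (0.707 × 0.4375) = 7.423 kip/in.
5.985 ≤ 7.423 → adequate.

f_max ≈ 5.98 kip/in; adequate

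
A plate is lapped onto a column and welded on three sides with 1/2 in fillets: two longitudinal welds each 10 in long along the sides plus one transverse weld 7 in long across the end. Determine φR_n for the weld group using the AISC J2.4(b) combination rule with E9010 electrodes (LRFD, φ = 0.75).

E90XX → F_EXX = 90 ksi.
t_e = 0.707 × 0.5 = 0.3535 in.
R_nwl = 0.6 × 90 × 0.3535 × 20 = 381.8 kips (longitudinal, 2 welds).
R_nwt = 0.6 × 90 × 0.3535 × 7 = 133.6 kips (transverse, base value).
(i) R_nwl + R_nwt = 515.4 kips; (ii) 0.85 R_nwl + 1.5 R_nwt = 524.9 kips.
R_n = max = 524.9 kips [governs: (ii)]; φR_n = 393.7 kips.

φR_n ≈ 394 kips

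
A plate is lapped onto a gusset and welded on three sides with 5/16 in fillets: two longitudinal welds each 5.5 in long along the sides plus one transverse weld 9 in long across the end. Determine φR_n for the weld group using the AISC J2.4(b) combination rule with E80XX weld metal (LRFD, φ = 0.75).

E80XX → F_EXX = 80 ksi.
t_e = 0.707 × 0.3125 = 0.2209 in.
R_nwl = 0.6 × 80 × 0.2209 × 11 = 116.7 kips (longitudinal, 2 welds).
R_nwt = 0.6 × 80 × 0.2209 × 9 = 95.44 kips (transverse, base value).
(i) R_nwl + R_nwt = 212.1 kips; (ii) 0.85 R_nwl + 1.5 R_nwt = 242.3 kips.
R_n = max = 242.3 kips [governs: (ii)]; φR_n = 181.7 kips.

φR_n ≈ 182 kips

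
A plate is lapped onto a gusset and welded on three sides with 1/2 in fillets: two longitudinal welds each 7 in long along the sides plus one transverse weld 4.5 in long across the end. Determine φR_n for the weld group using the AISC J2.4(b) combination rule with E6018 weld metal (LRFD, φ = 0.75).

E60XX → F_EXX = 60 ksi.
t_e = 0.707 × 0.5 = 0.3535 in.
R_nwl = 0.6 × 60 × 0.3535 × 14 = 178.2 kip (longitudinal, 2 welds).
R_nwt = 0.6 × 60 × 0.3535 × 4.5 = 57.27 kip (transverse, base value).
(i) R_nwl + R_nwt = 235.4 kip; (ii) 0.85 R_nwl + 1.5 R_nwt = 237.3 kip.
R_n = max = 237.3 kip [governs: (ii)]; φR_n = 178 kip.

φR_n ≈ 178 kip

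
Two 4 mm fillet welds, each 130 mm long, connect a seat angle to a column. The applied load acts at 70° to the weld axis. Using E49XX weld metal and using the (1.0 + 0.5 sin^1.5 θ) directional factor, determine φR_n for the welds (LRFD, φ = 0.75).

φR_n ≈ 236 kN

E49XX → F_EXX = 490 MPa.
t_e = 0.707 × 4 = 2.828 mm; A_we = 2.828 × 260 = 735.3 mm².
Directional factor: 1.0 + 0.5 sin^1.5(70°) = 1.455.
F_nw = 0.6 × 490 × 1.455 = 427.9 MPa.
φR_n = 0.75 × 427.9 × 735.3 × 10⁻³ = 236 kN.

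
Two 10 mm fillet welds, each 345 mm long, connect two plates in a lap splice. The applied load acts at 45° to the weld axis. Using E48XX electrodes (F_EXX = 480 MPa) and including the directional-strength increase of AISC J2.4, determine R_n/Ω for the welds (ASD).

R_n/Ω ≈ 911 kN

t_e = 0.707 × 10 = 7.07 mm; A_we = 7.07 × 690 = 4878 mm².
Directional factor: 1.0 + 0.5 sin^1.5(45°) = 1.297.
F_nw = 0.6 × 480 × 1.297 = 373.6 MPa.
R_n/Ω = (373.6 × 4878) / 2.0 × 10⁻³ = 911.3 kN.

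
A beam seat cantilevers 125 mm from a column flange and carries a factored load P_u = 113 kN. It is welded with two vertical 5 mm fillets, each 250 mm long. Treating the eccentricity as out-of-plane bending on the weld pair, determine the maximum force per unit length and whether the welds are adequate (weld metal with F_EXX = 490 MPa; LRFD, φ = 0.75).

L_w = 2 × 250 = 500 mm; section modulus (unit throat) S = 2 × L²/6 = 20830 mm².
Direct shear f_v = P/L_w = 113×10³/500 = 226 N/mm.
Moment M = P × e = 113×10³ × 125 = 14125000 N·mm; bending f_b = M/S = 678 N/mm.
f_max = √(f_v² + f_b²) = √(226² + 678²) = 714.7 N/mm.
φr_n = 0.75 × 0.6 × 490 × (0.707 × 5) = 779.5 N/mm → adequate.

f_max ≈ 715 N/mm; adequate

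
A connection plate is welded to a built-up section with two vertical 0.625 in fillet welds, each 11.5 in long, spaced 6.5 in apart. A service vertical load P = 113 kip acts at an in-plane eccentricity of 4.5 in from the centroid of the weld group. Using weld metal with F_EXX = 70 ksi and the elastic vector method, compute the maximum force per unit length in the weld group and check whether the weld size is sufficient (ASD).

Total weld length L_w = 23 in. Treat welds as unit-width lines.
Polar moment about centroid: J = 2[d³/12 + d(b/2)²] = 2[11.5³/12 + 11.5×3.25²] = 496.4 in³.
Direct shear f_v = P/L_w = 113 / 23 = 4.913 kip/in (vertical).
Torsion M = P·e = 113 × 4.5 = 508.5 kip·in.
Critical point at (x, y) = (3.25, 5.75) from centroid. f_tx = M·y/J = 5.89 kip/in; f_ty = M·x/J = 3.329 kip/in.
Resultant f_max = √[f_tx² + (f_v + f_ty)²] = √[5.89² + (4.913 + 3.329)²] = 10.13 kip/in.
Capacity per unit length: r_n/Ω = (1/2.0) × 0.6 × 70 × (0.707 × 0.625) = 9.279 kip/in.
10.13 > 9.279 → NOT adequate.

f_max ≈ 10.1 kip/in; NOT adequate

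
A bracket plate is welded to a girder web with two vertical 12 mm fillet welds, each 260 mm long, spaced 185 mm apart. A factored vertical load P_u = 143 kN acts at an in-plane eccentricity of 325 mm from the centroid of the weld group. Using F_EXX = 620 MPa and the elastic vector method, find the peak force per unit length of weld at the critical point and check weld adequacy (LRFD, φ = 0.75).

Total weld length L_w = 520 mm. Treat welds as unit-width lines.
Polar moment about centroid: J = 2[d³/12 + d(b/2)²] = 2[260³/12 + 260×92.5²] = 7379000 mm³.
Direct shear f_v = P/L_w = 143×10³ / 520 = 275 N/mm (vertical).
Torsion M = P·e = 143×10³ × 325 = 46475000 N·mm.
Critical point at (x, y) = (92.5, 130) from centroid. f_tx = M·y/J = 818.8 N/mm; f_ty = M·x/J = 582.6 N/mm.
Resultant f_max = √[f_tx² + (f_v + f_ty)²] = √[818.8² + (275 + 582.6)²] = 1186 N/mm.
Capacity per unit length: φr_n = 0.75 × 0.6 × 620 × (0.707 × 12) = 2367 N/mm.
1186 ≤ 2367 → adequate.

f_max ≈ 1190 N/mm; adequate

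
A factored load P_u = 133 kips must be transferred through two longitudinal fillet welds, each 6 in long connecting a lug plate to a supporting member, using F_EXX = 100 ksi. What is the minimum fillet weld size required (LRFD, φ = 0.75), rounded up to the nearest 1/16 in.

w = 3/8 in

Total weld length L = 12 in.
Required throat t_e = P_u / (φ × 0.6 F_EXX × L) = 133 / (0.75 × 0.6 × 100 × 12) = 0.2463 in.
Required leg w = t_e / 0.707 = 0.3484 in → use 3/8 in.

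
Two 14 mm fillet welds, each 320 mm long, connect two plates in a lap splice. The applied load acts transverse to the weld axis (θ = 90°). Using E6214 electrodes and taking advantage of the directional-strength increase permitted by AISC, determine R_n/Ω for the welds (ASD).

E62XX → F_EXX = 620 MPa.
t_e = 0.707 × 14 = 9.898 mm; A_we = 9.898 × 640 = 6335 mm².
Directional factor: 1.0 + 0.5 sin^1.5(90°) = 1.5.
F_nw = 0.6 × 620 × 1.5 = 558 MPa.
R_n/Ω = (558 × 6335) / 2.0 × 10⁻³ = 1767 kN.

R_n/Ω ≈ 1770 kN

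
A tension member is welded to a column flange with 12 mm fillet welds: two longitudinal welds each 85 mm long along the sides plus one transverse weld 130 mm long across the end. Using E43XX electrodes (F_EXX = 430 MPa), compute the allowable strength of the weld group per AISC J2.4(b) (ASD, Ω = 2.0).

t_e = 0.707 × 12 = 8.484 mm.
R_nwl = 0.6 × 430 × 8.484 × 170 × 10⁻³ = 372.1 kN (longitudinal, 2 welds).
R_nwt = 0.6 × 430 × 8.484 × 130 × 10⁻³ = 284.6 kN (transverse, base value).
(i) R_nwl + R_nwt = 656.7 kN; (ii) 0.85 R_nwl + 1.5 R_nwt = 743.1 kN.
R_n = max = 743.1 kN [governs: (ii)]; R_n/Ω = 371.6 kN.

R_n/Ω ≈ 372 kN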